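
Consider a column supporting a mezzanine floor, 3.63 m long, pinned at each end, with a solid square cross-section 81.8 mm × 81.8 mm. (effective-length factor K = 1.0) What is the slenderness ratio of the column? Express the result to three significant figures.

λ ≈ 154

I = a⁴/12 = 81.8⁴/12 = 3.731×10^6 mm⁴
A = 6.691×10^3 mm²;  r_min = √(I/A) = √(3.731×10^6/6.691×10^3) = 23.61 mm
L_e = K·L = 1 × 3.63 m = 3.630 m = 3630.0 mm
λ = L_e / r_min = 3630.0 / 23.61 = 154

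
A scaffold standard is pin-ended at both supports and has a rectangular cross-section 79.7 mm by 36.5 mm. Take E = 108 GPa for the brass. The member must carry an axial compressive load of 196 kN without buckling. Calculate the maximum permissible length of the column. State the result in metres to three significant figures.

Buckling occurs about the weak axis: I_min = h·b³/12 with b = 36.5 mm (the shorter side).
I_min = 79.7×36.5³/12 = 3.230×10^5 mm⁴
I = 3.230×10^-7 m⁴
At the buckling limit P_cr = P = 1.960×10^5 N
From P_cr = π²EI/(K·L)²:  L = (1/K)·√(π²EI/P_cr) = (1/1)·√(π²×1.08×10^11×3.230×10^-7/1.960×10^5)
L = 1.33 m

L_max ≈ 1.33 m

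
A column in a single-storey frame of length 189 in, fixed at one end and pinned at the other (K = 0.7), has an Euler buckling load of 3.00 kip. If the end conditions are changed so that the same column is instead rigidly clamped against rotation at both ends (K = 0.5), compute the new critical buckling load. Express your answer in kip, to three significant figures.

P_cr ∝ 1/K², so P_cr,new = P_cr,old × (K_old/K_new)² = 3.00 × (0.7/0.5)²
= 3.00 × 1.960 = 5.88 kip

P_cr ≈ 5.88 kip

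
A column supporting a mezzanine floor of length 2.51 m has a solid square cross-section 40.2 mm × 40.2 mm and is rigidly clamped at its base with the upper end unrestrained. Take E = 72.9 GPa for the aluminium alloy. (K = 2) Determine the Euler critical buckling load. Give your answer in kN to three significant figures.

I = a⁴/12 = 40.2⁴/12 = 2.176×10^5 mm⁴
I = 2.176×10^5 mm⁴ = 2.176×10^-7 m⁴
Effective length L_e = K·L = 2 × 2.51 = 5.020 m
P_cr = π²EI / L_e² = π² × 72.9×10⁹ × 2.176×10^-7 / 5.020² = 6.214×10^3 N

P_cr ≈ 6.21 kN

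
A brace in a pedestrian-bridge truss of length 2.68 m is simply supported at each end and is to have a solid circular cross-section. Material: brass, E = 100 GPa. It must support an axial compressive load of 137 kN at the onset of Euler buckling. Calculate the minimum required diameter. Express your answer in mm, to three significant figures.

L_e = K·L = 1 × 2.68 = 2.680 m
Required I = P_cr·L_e²/(π²E) = 1.370×10^5 × 2.680² / (π² × 1.00×10^11) = 9.970×10^-7 m⁴
I_req = 9.970×10^5 mm⁴
Solid circle: I = πd⁴/64  ⇒  d = (64I/π)^(1/4) = (64×9.970×10^5/π)^(1/4) = 67.1 mm

d ≈ 67.1 mm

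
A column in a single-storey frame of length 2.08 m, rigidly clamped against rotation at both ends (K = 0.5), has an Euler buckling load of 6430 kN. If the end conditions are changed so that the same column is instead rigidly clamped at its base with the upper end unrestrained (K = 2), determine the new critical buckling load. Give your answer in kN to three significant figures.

P_cr ∝ 1/K², so P_cr,new = P_cr,old × (K_old/K_new)² = 6430 × (0.5/2)²
= 6430 × 0.06250 = 402 kN

P_cr ≈ 402 kN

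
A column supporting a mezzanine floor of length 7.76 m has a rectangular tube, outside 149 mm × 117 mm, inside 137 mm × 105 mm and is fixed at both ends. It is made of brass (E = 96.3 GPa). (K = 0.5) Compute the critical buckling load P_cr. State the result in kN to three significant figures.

Weak-axis I_min = (h_o·b_o³ − h_i·b_i³)/12 with b_o = 117, b_i = 105.0 mm (shorter outer/inner sides).
I_min = (149×117³ − 137.0×105.0³)/12 = 6.670×10^6 mm⁴
I = 6.670×10^6 mm⁴ = 6.670×10^-6 m⁴
Effective length L_e = K·L = 0.5 × 7.76 = 3.880 m
P_cr = π²EI / L_e² = π² × 96.3×10⁹ × 6.670×10^-6 / 3.880² = 4.211×10^5 N

P_cr ≈ 421 kN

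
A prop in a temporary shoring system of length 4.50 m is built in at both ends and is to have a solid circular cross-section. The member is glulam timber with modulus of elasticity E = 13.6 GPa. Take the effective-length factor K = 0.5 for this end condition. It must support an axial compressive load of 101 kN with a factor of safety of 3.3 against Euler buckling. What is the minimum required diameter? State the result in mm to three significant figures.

d ≈ 127 mm

Required P_cr = n·P = 3.3 × 101 = 333.3 kN
L_e = K·L = 0.5 × 4.50 = 2.250 m
Required I = P_cr·L_e²/(π²E) = 3.333×10^5 × 2.250² / (π² × 1.36×10^10) = 1.257×10^-5 m⁴
I_req = 1.257×10^7 mm⁴
Solid circle: I = πd⁴/64  ⇒  d = (64I/π)^(1/4) = (64×1.257×10^7/π)^(1/4) = 127 mm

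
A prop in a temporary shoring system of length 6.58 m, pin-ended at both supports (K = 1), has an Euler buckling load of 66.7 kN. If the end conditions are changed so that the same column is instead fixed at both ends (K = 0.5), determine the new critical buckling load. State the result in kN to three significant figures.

P_cr ≈ 267 kN

P_cr ∝ 1/K², so P_cr,new = P_cr,old × (K_old/K_new)² = 66.7 × (1/0.5)²
= 66.7 × 4.000 = 267 kN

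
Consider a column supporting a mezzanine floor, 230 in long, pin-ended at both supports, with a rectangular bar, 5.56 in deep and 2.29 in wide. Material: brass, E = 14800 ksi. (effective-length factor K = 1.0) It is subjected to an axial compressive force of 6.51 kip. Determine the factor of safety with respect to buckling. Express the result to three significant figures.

n ≈ 2.36

Buckling occurs about the weak axis: I_min = h·b³/12 with b = 2.29 in (the shorter side).
I_min = 5.56×2.29³/12 = 5.564 in⁴
Effective length L_e = K·L = 1 × 230 = 230.0 in
P_cr = π²EI / L_e² = π² × 14800×10³ × 5.564 / 230.0² = 1.536×10^4 lb
Factor of safety n = P_cr / P = 15.364 / 6.51 = 2.36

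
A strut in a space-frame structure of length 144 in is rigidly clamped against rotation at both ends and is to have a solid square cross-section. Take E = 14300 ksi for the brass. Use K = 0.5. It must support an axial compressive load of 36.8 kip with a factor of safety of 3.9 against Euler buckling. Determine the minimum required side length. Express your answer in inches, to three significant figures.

Required P_cr = n·P = 3.9 × 36.8 = 143.5 kip
L_e = K·L = 0.5 × 144 = 72.00 in
Required I = P_cr·L_e²/(π²E) = 1.435×10^5 × 72.00² / (π² × 1.43×10^7) = 5.272 in⁴
Solid square: I = a⁴/12  ⇒  a = (12I)^(1/4) = (12×5.272)^(1/4) = 2.82 in

a ≈ 2.82 in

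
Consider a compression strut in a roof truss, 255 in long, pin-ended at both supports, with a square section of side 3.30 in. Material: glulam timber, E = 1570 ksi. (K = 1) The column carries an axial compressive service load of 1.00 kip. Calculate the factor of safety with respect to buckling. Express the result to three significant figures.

n ≈ 2.36

I = a⁴/12 = 3.30⁴/12 = 9.883 in⁴
Effective length L_e = K·L = 1 × 255 = 255.0 in
P_cr = π²EI / L_e² = π² × 1570×10³ × 9.883 / 255.0² = 2.355×10^3 lb
Factor of safety n = P_cr / P = 2.3550 / 1.00 = 2.36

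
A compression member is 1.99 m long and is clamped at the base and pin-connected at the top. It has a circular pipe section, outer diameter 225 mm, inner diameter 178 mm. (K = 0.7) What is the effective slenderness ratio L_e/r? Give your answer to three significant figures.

d_o = 225 mm, d_i = 178 mm
I = π(d_o⁴ − d_i⁴)/64 = π(225⁴ − 178.0⁴)/64 = 7.653×10^7 mm⁴
A = 1.488×10^4 mm²;  r_min = √(I/A) = √(7.653×10^7/1.488×10^4) = 71.72 mm
L_e = K·L = 0.7 × 1.99 m = 1.393 m = 1393.0 mm
λ = L_e / r_min = 1393.0 / 71.72 = 19.4

λ ≈ 19.4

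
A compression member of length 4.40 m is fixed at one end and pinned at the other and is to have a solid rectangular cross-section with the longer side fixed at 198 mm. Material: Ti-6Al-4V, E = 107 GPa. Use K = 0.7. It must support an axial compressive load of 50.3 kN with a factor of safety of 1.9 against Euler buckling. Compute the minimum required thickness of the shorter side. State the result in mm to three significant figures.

b ≈ 37.3 mm

Required P_cr = n·P = 1.9 × 50.3 = 95.57 kN
L_e = K·L = 0.7 × 4.40 = 3.080 m
Required I = P_cr·L_e²/(π²E) = 9.557×10^4 × 3.080² / (π² × 1.07×10^11) = 8.585×10^-7 m⁴
I_req = 8.585×10^5 mm⁴
Rectangle, weak axis: I_min = h·b³/12 with h = 198 mm fixed  ⇒  b = (12I/h)^(1/3) = 37.3 mm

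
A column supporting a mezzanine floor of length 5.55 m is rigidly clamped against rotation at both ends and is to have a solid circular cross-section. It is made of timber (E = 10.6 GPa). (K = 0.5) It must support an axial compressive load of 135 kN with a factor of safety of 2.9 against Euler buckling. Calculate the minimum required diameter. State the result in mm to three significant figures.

d ≈ 156 mm

Required P_cr = n·P = 2.9 × 135 = 391.5 kN
L_e = K·L = 0.5 × 5.55 = 2.775 m
Required I = P_cr·L_e²/(π²E) = 3.915×10^5 × 2.775² / (π² × 1.06×10^10) = 2.882×10^-5 m⁴
I_req = 2.882×10^7 mm⁴
Solid circle: I = πd⁴/64  ⇒  d = (64I/π)^(1/4) = (64×2.882×10^7/π)^(1/4) = 156 mm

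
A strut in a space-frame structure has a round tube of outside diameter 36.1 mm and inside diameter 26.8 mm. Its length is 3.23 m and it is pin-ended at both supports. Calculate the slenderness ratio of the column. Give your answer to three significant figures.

λ ≈ 287

d_o = 36.1 mm, d_i = 26.8 mm
I = π(d_o⁴ − d_i⁴)/64 = π(36.1⁴ − 26.80⁴)/64 = 5.805×10^4 mm⁴
A = 459.4 mm²;  r_min = √(I/A) = √(5.805×10^4/459.4) = 11.24 mm
L_e = K·L = 1 × 3.23 m = 3.230 m = 3230.0 mm
λ = L_e / r_min = 3230.0 / 11.24 = 287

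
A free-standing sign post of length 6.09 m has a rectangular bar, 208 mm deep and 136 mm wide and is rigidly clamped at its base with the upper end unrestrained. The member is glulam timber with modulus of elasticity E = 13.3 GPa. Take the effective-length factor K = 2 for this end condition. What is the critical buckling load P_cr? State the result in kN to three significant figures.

P_cr ≈ 38.6 kN

Buckling occurs about the weak axis: I_min = h·b³/12 with b = 136 mm (the shorter side).
I_min = 208×136³/12 = 4.360×10^7 mm⁴
I = 4.360×10^7 mm⁴ = 4.360×10^-5 m⁴
Effective length L_e = K·L = 2 × 6.09 = 12.18 m
P_cr = π²EI / L_e² = π² × 13.3×10⁹ × 4.360×10^-5 / 12.18² = 3.858×10^4 N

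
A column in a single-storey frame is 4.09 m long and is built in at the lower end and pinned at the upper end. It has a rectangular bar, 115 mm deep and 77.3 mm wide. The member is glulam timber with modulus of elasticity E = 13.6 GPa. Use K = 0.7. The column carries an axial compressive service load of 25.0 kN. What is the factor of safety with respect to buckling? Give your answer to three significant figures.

n ≈ 2.90

Buckling occurs about the weak axis: I_min = h·b³/12 with b = 77.3 mm (the shorter side).
I_min = 115×77.3³/12 = 4.426×10^6 mm⁴
I = 4.426×10^6 mm⁴ = 4.426×10^-6 m⁴
Effective length L_e = K·L = 0.7 × 4.09 = 2.863 m
P_cr = π²EI / L_e² = π² × 13.6×10⁹ × 4.426×10^-6 / 2.863² = 7.249×10^4 N
Factor of safety n = P_cr / P = 72.485 / 25.0 = 2.90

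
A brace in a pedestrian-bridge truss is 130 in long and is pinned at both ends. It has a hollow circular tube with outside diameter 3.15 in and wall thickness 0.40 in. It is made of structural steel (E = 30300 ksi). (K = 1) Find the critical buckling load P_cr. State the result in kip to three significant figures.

P_cr ≈ 59.0 kip

Inner diameter d_i = 3.15 − 2×0.40 = 2.350 in
I = π(d_o⁴ − d_i⁴)/64 = π(3.15⁴ − 2.350⁴)/64 = 3.336 in⁴
Effective length L_e = K·L = 1 × 130 = 130.0 in
P_cr = π²EI / L_e² = π² × 30300×10³ × 3.336 / 130.0² = 5.903×10^4 lb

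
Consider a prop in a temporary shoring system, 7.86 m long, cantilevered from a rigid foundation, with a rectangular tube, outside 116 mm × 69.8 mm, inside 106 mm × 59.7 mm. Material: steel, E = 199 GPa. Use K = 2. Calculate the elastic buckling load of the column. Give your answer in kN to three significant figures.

Weak-axis I_min = (h_o·b_o³ − h_i·b_i³)/12 with b_o = 69.8, b_i = 59.70 mm (shorter outer/inner sides).
I_min = (116×69.8³ − 106.0×59.70³)/12 = 1.408×10^6 mm⁴
I = 1.408×10^6 mm⁴ = 1.408×10^-6 m⁴
Effective length L_e = K·L = 2 × 7.86 = 15.72 m
P_cr = π²EI / L_e² = π² × 199×10⁹ × 1.408×10^-6 / 15.72² = 1.119×10^4 N

P_cr ≈ 11.2 kN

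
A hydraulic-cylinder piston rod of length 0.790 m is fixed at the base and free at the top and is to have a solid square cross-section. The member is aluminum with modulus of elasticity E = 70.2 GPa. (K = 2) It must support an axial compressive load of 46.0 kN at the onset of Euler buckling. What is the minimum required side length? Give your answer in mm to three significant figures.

a ≈ 37.6 mm

L_e = K·L = 2 × 0.790 = 1.580 m
Required I = P_cr·L_e²/(π²E) = 4.600×10^4 × 1.580² / (π² × 7.02×10^10) = 1.657×10^-7 m⁴
I_req = 1.657×10^5 mm⁴
Solid square: I = a⁴/12  ⇒  a = (12I)^(1/4) = (12×1.657×10^5)^(1/4) = 37.6 mm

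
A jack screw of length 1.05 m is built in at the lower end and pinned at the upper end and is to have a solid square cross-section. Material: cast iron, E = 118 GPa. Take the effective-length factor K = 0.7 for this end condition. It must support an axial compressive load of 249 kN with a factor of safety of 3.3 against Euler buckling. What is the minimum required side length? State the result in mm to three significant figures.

a ≈ 46.2 mm

Required P_cr = n·P = 3.3 × 249 = 821.7 kN
L_e = K·L = 0.7 × 1.05 = 0.7350 m
Required I = P_cr·L_e²/(π²E) = 8.217×10^5 × 0.7350² / (π² × 1.18×10^11) = 3.812×10^-7 m⁴
I_req = 3.812×10^5 mm⁴
Solid square: I = a⁴/12  ⇒  a = (12I)^(1/4) = (12×3.812×10^5)^(1/4) = 46.2 mm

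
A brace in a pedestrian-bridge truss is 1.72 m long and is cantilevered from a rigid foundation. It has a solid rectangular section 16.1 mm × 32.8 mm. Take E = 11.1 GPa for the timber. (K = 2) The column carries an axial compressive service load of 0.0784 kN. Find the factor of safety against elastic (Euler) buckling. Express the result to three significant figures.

Buckling occurs about the weak axis: I_min = h·b³/12 with b = 16.1 mm (the shorter side).
I_min = 32.8×16.1³/12 = 1.141×10^4 mm⁴
I = 1.141×10^4 mm⁴ = 1.141×10^-8 m⁴
Effective length L_e = K·L = 2 × 1.72 = 3.440 m
P_cr = π²EI / L_e² = π² × 11.1×10⁹ × 1.141×10^-8 / 3.440² = 105.6 N
Factor of safety n = P_cr / P = 0.10560 / 0.0784 = 1.35

n ≈ 1.35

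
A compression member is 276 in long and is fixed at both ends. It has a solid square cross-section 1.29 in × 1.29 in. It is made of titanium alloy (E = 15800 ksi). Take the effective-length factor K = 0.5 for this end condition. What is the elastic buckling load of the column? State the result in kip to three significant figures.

P_cr ≈ 1.89 kip

I = a⁴/12 = 1.29⁴/12 = 0.2308 in⁴
Effective length L_e = K·L = 0.5 × 276 = 138.0 in
P_cr = π²EI / L_e² = π² × 15800×10³ × 0.2308 / 138.0² = 1.890×10^3 lb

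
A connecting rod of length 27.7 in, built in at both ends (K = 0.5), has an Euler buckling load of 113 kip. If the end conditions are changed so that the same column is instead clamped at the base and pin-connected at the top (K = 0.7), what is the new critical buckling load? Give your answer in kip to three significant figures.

P_cr ≈ 57.7 kip

P_cr ∝ 1/K², so P_cr,new = P_cr,old × (K_old/K_new)² = 113 × (0.5/0.7)²
= 113 × 0.5102 = 57.7 kip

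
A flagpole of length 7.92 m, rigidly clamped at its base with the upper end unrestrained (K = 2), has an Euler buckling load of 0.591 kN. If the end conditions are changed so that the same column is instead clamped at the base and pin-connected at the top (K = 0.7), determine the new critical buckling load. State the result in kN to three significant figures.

P_cr ∝ 1/K², so P_cr,new = P_cr,old × (K_old/K_new)² = 0.591 × (2/0.7)²
= 0.591 × 8.163 = 4.82 kN

P_cr ≈ 4.82 kN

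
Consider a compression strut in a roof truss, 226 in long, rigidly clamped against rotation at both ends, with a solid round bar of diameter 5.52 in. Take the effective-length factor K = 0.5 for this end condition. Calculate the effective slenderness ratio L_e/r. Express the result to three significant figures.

For a solid circle r = d/4 = 5.52/4 = 1.380 in
L_e = K·L = 0.5 × 226 = 113.0 in
λ = L_e / r_min = 113.00 / 1.380 = 81.9

λ ≈ 81.9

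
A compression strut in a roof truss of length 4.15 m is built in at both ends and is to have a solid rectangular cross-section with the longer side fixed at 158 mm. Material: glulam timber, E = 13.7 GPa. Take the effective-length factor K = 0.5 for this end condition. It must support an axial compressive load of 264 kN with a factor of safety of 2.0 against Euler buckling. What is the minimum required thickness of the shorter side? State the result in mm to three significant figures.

Required P_cr = n·P = 2.0 × 264 = 528.0 kN
L_e = K·L = 0.5 × 4.15 = 2.075 m
Required I = P_cr·L_e²/(π²E) = 5.280×10^5 × 2.075² / (π² × 1.37×10^10) = 1.681×10^-5 m⁴
I_req = 1.681×10^7 mm⁴
Rectangle, weak axis: I_min = h·b³/12 with h = 158 mm fixed  ⇒  b = (12I/h)^(1/3) = 108 mm

b ≈ 108 mm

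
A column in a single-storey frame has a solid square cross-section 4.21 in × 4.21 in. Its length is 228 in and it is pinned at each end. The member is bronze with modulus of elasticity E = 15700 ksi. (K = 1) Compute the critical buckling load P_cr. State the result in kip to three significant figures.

I = a⁴/12 = 4.21⁴/12 = 26.18 in⁴
Effective length L_e = K·L = 1 × 228 = 228.0 in
P_cr = π²EI / L_e² = π² × 15700×10³ × 26.18 / 228.0² = 7.803×10^4 lb

P_cr ≈ 78.0 kip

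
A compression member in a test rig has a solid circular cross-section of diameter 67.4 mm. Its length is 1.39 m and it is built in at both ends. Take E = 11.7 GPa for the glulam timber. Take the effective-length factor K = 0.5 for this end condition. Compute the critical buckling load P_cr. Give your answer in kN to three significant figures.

P_cr ≈ 242 kN

I = πd⁴/64 = π×67.4⁴/64 = 1.013×10^6 mm⁴
I = 1.013×10^6 mm⁴ = 1.013×10^-6 m⁴
Effective length L_e = K·L = 0.5 × 1.39 = 0.6950 m
P_cr = π²EI / L_e² = π² × 11.7×10⁹ × 1.013×10^-6 / 0.6950² = 2.422×10^5 N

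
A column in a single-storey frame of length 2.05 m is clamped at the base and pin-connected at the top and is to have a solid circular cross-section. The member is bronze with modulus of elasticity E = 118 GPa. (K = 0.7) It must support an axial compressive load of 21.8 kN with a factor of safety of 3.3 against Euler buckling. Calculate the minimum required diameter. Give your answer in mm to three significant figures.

d ≈ 40.1 mm

Required P_cr = n·P = 3.3 × 21.8 = 71.94 kN
L_e = K·L = 0.7 × 2.05 = 1.435 m
Required I = P_cr·L_e²/(π²E) = 7.194×10^4 × 1.435² / (π² × 1.18×10^11) = 1.272×10^-7 m⁴
I_req = 1.272×10^5 mm⁴
Solid circle: I = πd⁴/64  ⇒  d = (64I/π)^(1/4) = (64×1.272×10^5/π)^(1/4) = 40.1 mm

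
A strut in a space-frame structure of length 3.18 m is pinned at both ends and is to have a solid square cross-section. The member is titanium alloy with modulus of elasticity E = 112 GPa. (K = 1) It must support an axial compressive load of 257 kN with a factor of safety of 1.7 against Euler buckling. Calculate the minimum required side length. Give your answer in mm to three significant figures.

Required P_cr = n·P = 1.7 × 257 = 436.9 kN
L_e = K·L = 1 × 3.18 = 3.180 m
Required I = P_cr·L_e²/(π²E) = 4.369×10^5 × 3.180² / (π² × 1.12×10^11) = 3.997×10^-6 m⁴
I_req = 3.997×10^6 mm⁴
Solid square: I = a⁴/12  ⇒  a = (12I)^(1/4) = (12×3.997×10^6)^(1/4) = 83.2 mm

a ≈ 83.2 mm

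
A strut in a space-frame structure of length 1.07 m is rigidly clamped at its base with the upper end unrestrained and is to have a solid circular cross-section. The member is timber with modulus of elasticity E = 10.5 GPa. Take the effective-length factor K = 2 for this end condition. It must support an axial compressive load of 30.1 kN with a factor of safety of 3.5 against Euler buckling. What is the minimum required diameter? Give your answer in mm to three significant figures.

d ≈ 98.7 mm

Required P_cr = n·P = 3.5 × 30.1 = 105.4 kN
L_e = K·L = 2 × 1.07 = 2.140 m
Required I = P_cr·L_e²/(π²E) = 1.054×10^5 × 2.140² / (π² × 1.05×10^10) = 4.656×10^-6 m⁴
I_req = 4.656×10^6 mm⁴
Solid circle: I = πd⁴/64  ⇒  d = (64I/π)^(1/4) = (64×4.656×10^6/π)^(1/4) = 98.7 mm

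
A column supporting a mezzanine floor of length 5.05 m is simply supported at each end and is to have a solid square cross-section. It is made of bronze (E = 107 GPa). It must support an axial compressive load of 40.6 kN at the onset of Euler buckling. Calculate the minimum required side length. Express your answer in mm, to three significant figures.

a ≈ 58.6 mm

L_e = K·L = 1 × 5.05 = 5.050 m
Required I = P_cr·L_e²/(π²E) = 4.060×10^4 × 5.050² / (π² × 1.07×10^11) = 9.804×10^-7 m⁴
I_req = 9.804×10^5 mm⁴
Solid square: I = a⁴/12  ⇒  a = (12I)^(1/4) = (12×9.804×10^5)^(1/4) = 58.6 mm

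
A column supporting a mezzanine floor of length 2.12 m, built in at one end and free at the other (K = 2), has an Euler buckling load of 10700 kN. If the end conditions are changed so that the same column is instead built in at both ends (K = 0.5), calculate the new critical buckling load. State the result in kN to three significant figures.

P_cr ≈ 171000 kN

P_cr ∝ 1/K², so P_cr,new = P_cr,old × (K_old/K_new)² = 10700 × (2/0.5)²
= 10700 × 16.00 = 171000 kN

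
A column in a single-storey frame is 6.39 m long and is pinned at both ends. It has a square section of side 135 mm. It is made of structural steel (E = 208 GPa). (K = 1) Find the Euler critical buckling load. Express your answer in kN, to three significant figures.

I = a⁴/12 = 135⁴/12 = 2.768×10^7 mm⁴
I = 2.768×10^7 mm⁴ = 2.768×10^-5 m⁴
Effective length L_e = K·L = 1 × 6.39 = 6.390 m
P_cr = π²EI / L_e² = π² × 208×10⁹ × 2.768×10^-5 / 6.390² = 1.392×10^6 N

P_cr ≈ 1390 kN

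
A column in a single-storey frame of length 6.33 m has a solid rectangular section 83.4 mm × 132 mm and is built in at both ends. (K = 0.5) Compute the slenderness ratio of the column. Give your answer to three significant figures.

λ ≈ 131

Buckling occurs about the weak axis: I_min = h·b³/12 with b = 83.4 mm (the shorter side).
I_min = 132×83.4³/12 = 6.381×10^6 mm⁴
A = 1.101×10^4 mm²;  r_min = √(I/A) = √(6.381×10^6/1.101×10^4) = 24.08 mm
L_e = K·L = 0.5 × 6.33 m = 3.165 m = 3165.0 mm
λ = L_e / r_min = 3165.0 / 24.08 = 131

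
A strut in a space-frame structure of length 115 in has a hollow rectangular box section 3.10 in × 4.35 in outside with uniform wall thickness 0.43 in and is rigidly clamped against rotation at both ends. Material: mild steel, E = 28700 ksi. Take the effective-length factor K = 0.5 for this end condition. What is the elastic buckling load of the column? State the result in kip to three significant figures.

P_cr ≈ 645 kip

Inner dimensions: h_i = 4.35 − 2×0.43 = 3.490 in, b_i = 3.10 − 2×0.43 = 2.240 in
Weak-axis I_min = (h_o·b_o³ − h_i·b_i³)/12 with b_o = 3.10, b_i = 2.240 in (shorter outer/inner sides).
I_min = (4.35×3.10³ − 3.490×2.240³)/12 = 7.530 in⁴
Effective length L_e = K·L = 0.5 × 115 = 57.50 in
P_cr = π²EI / L_e² = π² × 28700×10³ × 7.530 / 57.50² = 6.452×10^5 lb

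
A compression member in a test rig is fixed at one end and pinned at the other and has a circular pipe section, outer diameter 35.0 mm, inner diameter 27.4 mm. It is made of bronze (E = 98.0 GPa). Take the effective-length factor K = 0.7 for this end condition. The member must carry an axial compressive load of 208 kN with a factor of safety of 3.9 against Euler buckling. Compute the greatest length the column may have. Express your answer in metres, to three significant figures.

L_max ≈ 0.335 m

d_o = 35.0 mm, d_i = 27.4 mm
I = π(d_o⁴ − d_i⁴)/64 = π(35.0⁴ − 27.40⁴)/64 = 4.599×10^4 mm⁴
I = 4.599×10^-8 m⁴
Required critical load P_cr = n·P = 3.9 × 208 = 811.2 kN = 8.112×10^5 N
From P_cr = π²EI/(K·L)²:  L = (1/K)·√(π²EI/P_cr) = (1/0.7)·√(π²×9.80×10^10×4.599×10^-8/8.112×10^5)
L = 0.335 m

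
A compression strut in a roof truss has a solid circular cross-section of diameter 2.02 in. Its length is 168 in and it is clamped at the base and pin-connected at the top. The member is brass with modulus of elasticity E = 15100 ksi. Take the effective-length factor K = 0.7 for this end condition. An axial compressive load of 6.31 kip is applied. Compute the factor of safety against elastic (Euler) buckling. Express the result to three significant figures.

I = πd⁴/64 = π×2.02⁴/64 = 0.8173 in⁴
Effective length L_e = K·L = 0.7 × 168 = 117.6 in
P_cr = π²EI / L_e² = π² × 15100×10³ × 0.8173 / 117.6² = 8.807×10^3 lb
Factor of safety n = P_cr / P = 8.8072 / 6.31 = 1.40

n ≈ 1.40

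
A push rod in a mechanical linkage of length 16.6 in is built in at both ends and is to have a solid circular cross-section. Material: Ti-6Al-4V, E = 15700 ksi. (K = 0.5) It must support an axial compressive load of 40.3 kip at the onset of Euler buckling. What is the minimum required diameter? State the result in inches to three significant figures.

d ≈ 0.777 in

L_e = K·L = 0.5 × 16.6 = 8.300 in
Required I = P_cr·L_e²/(π²E) = 4.030×10^4 × 8.300² / (π² × 1.57×10^7) = 1.792×10^-2 in⁴
Solid circle: I = πd⁴/64  ⇒  d = (64I/π)^(1/4) = (64×1.792×10^-2/π)^(1/4) = 0.777 in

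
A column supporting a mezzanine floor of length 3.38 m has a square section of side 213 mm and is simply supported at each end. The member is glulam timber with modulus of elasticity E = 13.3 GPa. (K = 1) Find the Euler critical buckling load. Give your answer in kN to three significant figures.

I = a⁴/12 = 213⁴/12 = 1.715×10^8 mm⁴
I = 1.715×10^8 mm⁴ = 1.715×10^-4 m⁴
Effective length L_e = K·L = 1 × 3.38 = 3.380 m
P_cr = π²EI / L_e² = π² × 13.3×10⁹ × 1.715×10^-4 / 3.380² = 1.971×10^6 N

P_cr ≈ 1970 kN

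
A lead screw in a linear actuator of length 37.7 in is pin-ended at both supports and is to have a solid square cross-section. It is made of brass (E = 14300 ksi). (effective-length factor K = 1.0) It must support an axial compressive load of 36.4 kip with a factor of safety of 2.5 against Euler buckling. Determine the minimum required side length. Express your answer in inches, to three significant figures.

Required P_cr = n·P = 2.5 × 36.4 = 91.00 kip
L_e = K·L = 1 × 37.7 = 37.70 in
Required I = P_cr·L_e²/(π²E) = 9.100×10^4 × 37.70² / (π² × 1.43×10^7) = 0.9164 in⁴
Solid square: I = a⁴/12  ⇒  a = (12I)^(1/4) = (12×0.9164)^(1/4) = 1.82 in

a ≈ 1.82 in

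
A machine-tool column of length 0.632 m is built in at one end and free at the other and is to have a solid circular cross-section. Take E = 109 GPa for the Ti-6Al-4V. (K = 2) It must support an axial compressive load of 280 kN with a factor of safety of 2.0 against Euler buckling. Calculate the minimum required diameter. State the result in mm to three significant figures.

d ≈ 64.2 mm

Required P_cr = n·P = 2.0 × 280 = 560.0 kN
L_e = K·L = 2 × 0.632 = 1.264 m
Required I = P_cr·L_e²/(π²E) = 5.600×10^5 × 1.264² / (π² × 1.09×10^11) = 8.317×10^-7 m⁴
I_req = 8.317×10^5 mm⁴
Solid circle: I = πd⁴/64  ⇒  d = (64I/π)^(1/4) = (64×8.317×10^5/π)^(1/4) = 64.2 mm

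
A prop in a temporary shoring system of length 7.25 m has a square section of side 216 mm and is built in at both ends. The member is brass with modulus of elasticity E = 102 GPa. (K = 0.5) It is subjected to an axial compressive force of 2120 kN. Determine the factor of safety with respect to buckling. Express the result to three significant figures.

I = a⁴/12 = 216⁴/12 = 1.814×10^8 mm⁴
I = 1.814×10^8 mm⁴ = 1.814×10^-4 m⁴
Effective length L_e = K·L = 0.5 × 7.25 = 3.625 m
P_cr = π²EI / L_e² = π² × 102×10⁹ × 1.814×10^-4 / 3.625² = 1.390×10^7 N
Factor of safety n = P_cr / P = 13897 / 2120 = 6.56

n ≈ 6.56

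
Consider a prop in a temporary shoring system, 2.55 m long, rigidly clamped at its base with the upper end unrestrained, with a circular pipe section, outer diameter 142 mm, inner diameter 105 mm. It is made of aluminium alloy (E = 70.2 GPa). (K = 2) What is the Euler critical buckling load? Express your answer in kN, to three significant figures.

d_o = 142 mm, d_i = 105 mm
I = π(d_o⁴ − d_i⁴)/64 = π(142⁴ − 105.0⁴)/64 = 1.399×10^7 mm⁴
I = 1.399×10^7 mm⁴ = 1.399×10^-5 m⁴
Effective length L_e = K·L = 2 × 2.55 = 5.100 m
P_cr = π²EI / L_e² = π² × 70.2×10⁹ × 1.399×10^-5 / 5.100² = 3.727×10^5 N

P_cr ≈ 373 kN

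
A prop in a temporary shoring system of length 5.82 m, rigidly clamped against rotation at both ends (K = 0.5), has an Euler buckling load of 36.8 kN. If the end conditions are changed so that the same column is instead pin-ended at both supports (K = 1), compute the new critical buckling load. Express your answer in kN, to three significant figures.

P_cr ∝ 1/K², so P_cr,new = P_cr,old × (K_old/K_new)² = 36.8 × (0.5/1)²
= 36.8 × 0.2500 = 9.20 kN

P_cr ≈ 9.20 kN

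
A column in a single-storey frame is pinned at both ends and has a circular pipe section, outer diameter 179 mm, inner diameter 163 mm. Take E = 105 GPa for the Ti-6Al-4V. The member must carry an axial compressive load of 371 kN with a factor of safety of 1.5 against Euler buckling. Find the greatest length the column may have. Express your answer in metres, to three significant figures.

d_o = 179 mm, d_i = 163 mm
I = π(d_o⁴ − d_i⁴)/64 = π(179⁴ − 163.0⁴)/64 = 1.574×10^7 mm⁴
I = 1.574×10^-5 m⁴
Required critical load P_cr = n·P = 1.5 × 371 = 556.5 kN = 5.565×10^5 N
From P_cr = π²EI/(K·L)²:  L = (1/K)·√(π²EI/P_cr) = (1/1)·√(π²×1.05×10^11×1.574×10^-5/5.565×10^5)
L = 5.41 m

L_max ≈ 5.41 m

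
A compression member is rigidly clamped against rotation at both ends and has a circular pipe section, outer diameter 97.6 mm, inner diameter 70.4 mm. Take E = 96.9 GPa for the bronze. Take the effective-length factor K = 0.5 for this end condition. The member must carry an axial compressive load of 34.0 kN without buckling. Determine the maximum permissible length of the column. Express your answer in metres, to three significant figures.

L_max ≈ 19.1 m

d_o = 97.6 mm, d_i = 70.4 mm
I = π(d_o⁴ − d_i⁴)/64 = π(97.6⁴ − 70.40⁴)/64 = 3.248×10^6 mm⁴
I = 3.248×10^-6 m⁴
At the buckling limit P_cr = P = 3.400×10^4 N
From P_cr = π²EI/(K·L)²:  L = (1/K)·√(π²EI/P_cr) = (1/0.5)·√(π²×9.69×10^10×3.248×10^-6/3.400×10^4)
L = 19.1 m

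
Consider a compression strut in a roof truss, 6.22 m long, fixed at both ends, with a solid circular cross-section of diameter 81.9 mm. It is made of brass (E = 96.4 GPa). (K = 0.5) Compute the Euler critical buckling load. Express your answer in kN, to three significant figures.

P_cr ≈ 217 kN

I = πd⁴/64 = π×81.9⁴/64 = 2.209×10^6 mm⁴
I = 2.209×10^6 mm⁴ = 2.209×10^-6 m⁴
Effective length L_e = K·L = 0.5 × 6.22 = 3.110 m
P_cr = π²EI / L_e² = π² × 96.4×10⁹ × 2.209×10^-6 / 3.110² = 2.173×10^5 N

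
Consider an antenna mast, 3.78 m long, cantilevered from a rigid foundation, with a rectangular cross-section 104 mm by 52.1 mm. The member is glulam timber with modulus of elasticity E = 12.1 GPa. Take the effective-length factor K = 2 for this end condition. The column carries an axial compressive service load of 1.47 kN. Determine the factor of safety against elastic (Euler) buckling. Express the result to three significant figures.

Buckling occurs about the weak axis: I_min = h·b³/12 with b = 52.1 mm (the shorter side).
I_min = 104×52.1³/12 = 1.226×10^6 mm⁴
I = 1.226×10^6 mm⁴ = 1.226×10^-6 m⁴
Effective length L_e = K·L = 2 × 3.78 = 7.560 m
P_cr = π²EI / L_e² = π² × 12.1×10⁹ × 1.226×10^-6 / 7.560² = 2.561×10^3 N
Factor of safety n = P_cr / P = 2.5610 / 1.47 = 1.74

n ≈ 1.74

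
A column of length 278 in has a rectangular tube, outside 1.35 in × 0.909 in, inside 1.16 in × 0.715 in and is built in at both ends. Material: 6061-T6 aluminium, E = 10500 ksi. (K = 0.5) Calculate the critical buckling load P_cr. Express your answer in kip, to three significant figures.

P_cr ≈ 0.264 kip

Weak-axis I_min = (h_o·b_o³ − h_i·b_i³)/12 with b_o = 0.909, b_i = 0.7150 in (shorter outer/inner sides).
I_min = (1.35×0.909³ − 1.160×0.7150³)/12 = 4.916×10^-2 in⁴
Effective length L_e = K·L = 0.5 × 278 = 139.0 in
P_cr = π²EI / L_e² = π² × 10500×10³ × 4.916×10^-2 / 139.0² = 263.7 lb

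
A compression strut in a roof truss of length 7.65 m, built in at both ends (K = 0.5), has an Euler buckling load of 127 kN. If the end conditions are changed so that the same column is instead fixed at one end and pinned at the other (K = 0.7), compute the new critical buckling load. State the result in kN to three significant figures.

P_cr ∝ 1/K², so P_cr,new = P_cr,old × (K_old/K_new)² = 127 × (0.5/0.7)²
= 127 × 0.5102 = 64.8 kN

P_cr ≈ 64.8 kN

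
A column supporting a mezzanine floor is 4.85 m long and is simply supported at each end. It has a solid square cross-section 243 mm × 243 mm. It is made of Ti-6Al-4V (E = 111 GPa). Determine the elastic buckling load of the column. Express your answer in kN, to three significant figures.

I = a⁴/12 = 243⁴/12 = 2.906×10^8 mm⁴
I = 2.906×10^8 mm⁴ = 2.906×10^-4 m⁴
Effective length L_e = K·L = 1 × 4.85 = 4.850 m
P_cr = π²EI / L_e² = π² × 111×10⁹ × 2.906×10^-4 / 4.850² = 1.353×10^7 N

P_cr ≈ 13500 kN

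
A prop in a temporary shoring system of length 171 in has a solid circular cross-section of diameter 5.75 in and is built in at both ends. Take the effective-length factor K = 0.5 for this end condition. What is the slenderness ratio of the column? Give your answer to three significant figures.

For a solid circle r = d/4 = 5.75/4 = 1.438 in
L_e = K·L = 0.5 × 171 = 85.50 in
λ = L_e / r_min = 85.500 / 1.438 = 59.5

λ ≈ 59.5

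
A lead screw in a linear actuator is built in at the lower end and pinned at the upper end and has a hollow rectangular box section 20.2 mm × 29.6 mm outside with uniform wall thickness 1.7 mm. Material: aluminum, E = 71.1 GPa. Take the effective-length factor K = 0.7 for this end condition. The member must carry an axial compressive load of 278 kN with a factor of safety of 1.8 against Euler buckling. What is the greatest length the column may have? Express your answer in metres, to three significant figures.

Inner dimensions: h_i = 29.6 − 2×1.7 = 26.20 mm, b_i = 20.2 − 2×1.7 = 16.80 mm
Weak-axis I_min = (h_o·b_o³ − h_i·b_i³)/12 with b_o = 20.2, b_i = 16.80 mm (shorter outer/inner sides).
I_min = (29.6×20.2³ − 26.20×16.80³)/12 = 9.979×10^3 mm⁴
I = 9.979×10^-9 m⁴
Required critical load P_cr = n·P = 1.8 × 278 = 500.4 kN = 5.004×10^5 N
From P_cr = π²EI/(K·L)²:  L = (1/K)·√(π²EI/P_cr) = (1/0.7)·√(π²×7.11×10^10×9.979×10^-9/5.004×10^5)
L = 0.169 m

L_max ≈ 0.169 m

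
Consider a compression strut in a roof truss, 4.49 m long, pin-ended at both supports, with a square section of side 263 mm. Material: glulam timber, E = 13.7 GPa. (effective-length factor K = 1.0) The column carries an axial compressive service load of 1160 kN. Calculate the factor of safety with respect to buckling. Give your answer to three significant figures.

I = a⁴/12 = 263⁴/12 = 3.987×10^8 mm⁴
I = 3.987×10^8 mm⁴ = 3.987×10^-4 m⁴
Effective length L_e = K·L = 1 × 4.49 = 4.490 m
P_cr = π²EI / L_e² = π² × 13.7×10⁹ × 3.987×10^-4 / 4.490² = 2.674×10^6 N
Factor of safety n = P_cr / P = 2674.0 / 1160 = 2.31

n ≈ 2.31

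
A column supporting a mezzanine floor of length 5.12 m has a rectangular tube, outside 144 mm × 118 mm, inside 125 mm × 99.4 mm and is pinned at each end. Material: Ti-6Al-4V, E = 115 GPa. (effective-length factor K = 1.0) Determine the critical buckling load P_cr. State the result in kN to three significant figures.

P_cr ≈ 411 kN

Weak-axis I_min = (h_o·b_o³ − h_i·b_i³)/12 with b_o = 118, b_i = 99.40 mm (shorter outer/inner sides).
I_min = (144×118³ − 125.0×99.40³)/12 = 9.486×10^6 mm⁴
I = 9.486×10^6 mm⁴ = 9.486×10^-6 m⁴
Effective length L_e = K·L = 1 × 5.12 = 5.120 m
P_cr = π²EI / L_e² = π² × 115×10⁹ × 9.486×10^-6 / 5.120² = 4.107×10^5 N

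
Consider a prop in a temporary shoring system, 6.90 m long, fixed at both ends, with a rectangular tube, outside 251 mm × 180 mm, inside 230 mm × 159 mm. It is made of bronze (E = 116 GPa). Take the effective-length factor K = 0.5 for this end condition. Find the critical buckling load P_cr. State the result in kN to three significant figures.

Weak-axis I_min = (h_o·b_o³ − h_i·b_i³)/12 with b_o = 180, b_i = 159.0 mm (shorter outer/inner sides).
I_min = (251×180³ − 230.0×159.0³)/12 = 4.494×10^7 mm⁴
I = 4.494×10^7 mm⁴ = 4.494×10^-5 m⁴
Effective length L_e = K·L = 0.5 × 6.90 = 3.450 m
P_cr = π²EI / L_e² = π² × 116×10⁹ × 4.494×10^-5 / 3.450² = 4.323×10^6 N

P_cr ≈ 4320 kN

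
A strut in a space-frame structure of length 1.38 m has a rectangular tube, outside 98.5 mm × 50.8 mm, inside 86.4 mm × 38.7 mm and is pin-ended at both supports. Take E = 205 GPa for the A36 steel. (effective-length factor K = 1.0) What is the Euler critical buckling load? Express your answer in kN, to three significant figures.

Weak-axis I_min = (h_o·b_o³ − h_i·b_i³)/12 with b_o = 50.8, b_i = 38.70 mm (shorter outer/inner sides).
I_min = (98.5×50.8³ − 86.40×38.70³)/12 = 6.588×10^5 mm⁴
I = 6.588×10^5 mm⁴ = 6.588×10^-7 m⁴
Effective length L_e = K·L = 1 × 1.38 = 1.380 m
P_cr = π²EI / L_e² = π² × 205×10⁹ × 6.588×10^-7 / 1.380² = 6.999×10^5 N

P_cr ≈ 700 kN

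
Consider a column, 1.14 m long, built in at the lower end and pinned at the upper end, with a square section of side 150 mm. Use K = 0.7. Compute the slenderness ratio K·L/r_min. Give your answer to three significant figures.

λ ≈ 18.4

I = a⁴/12 = 150⁴/12 = 4.219×10^7 mm⁴
A = 2.250×10^4 mm²;  r_min = √(I/A) = √(4.219×10^7/2.250×10^4) = 43.30 mm
L_e = K·L = 0.7 × 1.14 m = 0.7980 m = 798.00 mm
λ = L_e / r_min = 798.00 / 43.30 = 18.4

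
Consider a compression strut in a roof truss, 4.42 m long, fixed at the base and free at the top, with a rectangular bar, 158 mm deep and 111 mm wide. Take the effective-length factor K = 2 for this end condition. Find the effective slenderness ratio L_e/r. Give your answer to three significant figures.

λ ≈ 276

For a rectangle r_min = b/√12 = 111/√12 = 32.04 mm
L_e = K·L = 2 × 4.42 m = 8.840 m = 8840.0 mm
λ = L_e / r_min = 8840.0 / 32.04 = 276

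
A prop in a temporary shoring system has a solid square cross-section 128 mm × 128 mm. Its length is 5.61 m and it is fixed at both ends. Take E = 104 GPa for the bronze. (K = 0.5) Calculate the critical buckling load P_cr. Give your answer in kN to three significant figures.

P_cr ≈ 2920 kN

I = a⁴/12 = 128⁴/12 = 2.237×10^7 mm⁴
I = 2.237×10^7 mm⁴ = 2.237×10^-5 m⁴
Effective length L_e = K·L = 0.5 × 5.61 = 2.805 m
P_cr = π²EI / L_e² = π² × 104×10⁹ × 2.237×10^-5 / 2.805² = 2.918×10^6 N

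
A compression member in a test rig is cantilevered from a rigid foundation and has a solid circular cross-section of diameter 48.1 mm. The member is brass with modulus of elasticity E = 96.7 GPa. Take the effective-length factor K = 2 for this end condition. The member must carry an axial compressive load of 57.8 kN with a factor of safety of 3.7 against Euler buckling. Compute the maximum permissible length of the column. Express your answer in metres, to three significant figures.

I = πd⁴/64 = π×48.1⁴/64 = 2.628×10^5 mm⁴
I = 2.628×10^-7 m⁴
Required critical load P_cr = n·P = 3.7 × 57.8 = 213.9 kN = 2.139×10^5 N
From P_cr = π²EI/(K·L)²:  L = (1/K)·√(π²EI/P_cr) = (1/2)·√(π²×9.67×10^10×2.628×10^-7/2.139×10^5)
L = 0.541 m

L_max ≈ 0.541 m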